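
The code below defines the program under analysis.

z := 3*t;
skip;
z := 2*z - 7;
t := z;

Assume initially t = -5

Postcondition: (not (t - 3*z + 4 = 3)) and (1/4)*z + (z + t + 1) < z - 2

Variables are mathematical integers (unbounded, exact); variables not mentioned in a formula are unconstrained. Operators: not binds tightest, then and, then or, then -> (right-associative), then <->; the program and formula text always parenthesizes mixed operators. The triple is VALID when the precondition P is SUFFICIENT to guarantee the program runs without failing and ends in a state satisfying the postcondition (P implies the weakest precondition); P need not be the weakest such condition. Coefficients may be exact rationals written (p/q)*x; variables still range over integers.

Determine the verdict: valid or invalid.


Working backward. After the program, the postcondition (not (t - 3*z + 4 = 3)) and (1/4)*z + (z + t + 1) < z - 2 must hold; in canonical form it is (not (t = 3*z - 1)) and t + (1/4)*z < -3.
Before t := z: (not (2*z = 1)) and (5/4)*z < -3
Before z := 2*z - 7: (not (4*z = 15)) and (5/2)*z < 23/4
Before skip: (not (4*z = 15)) and (5/2)*z < 23/4
Before z := 3*t: (not (12*t = 15)) and (15/2)*t < 23/4
The weakest precondition is (not (12*t = 15)) and (15/2)*t < 23/4.
Check whether t = -5 implies it.
Every state satisfying the precondition satisfies the weakest precondition: the implication holds.
Answer: valid


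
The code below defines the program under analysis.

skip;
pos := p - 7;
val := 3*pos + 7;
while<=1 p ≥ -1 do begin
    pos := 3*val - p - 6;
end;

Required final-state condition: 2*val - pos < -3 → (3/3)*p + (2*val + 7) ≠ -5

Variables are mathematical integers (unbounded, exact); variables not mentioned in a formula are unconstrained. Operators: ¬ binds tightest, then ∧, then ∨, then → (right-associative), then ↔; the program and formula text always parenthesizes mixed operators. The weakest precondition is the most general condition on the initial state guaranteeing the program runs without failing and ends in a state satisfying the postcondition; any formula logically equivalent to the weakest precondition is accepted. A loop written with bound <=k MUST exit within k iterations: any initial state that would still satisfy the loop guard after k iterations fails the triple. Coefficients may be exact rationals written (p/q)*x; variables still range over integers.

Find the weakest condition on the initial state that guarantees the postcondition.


Working backward. After the program, the postcondition 2*val - pos < -3 → (3/3)*p + (2*val + 7) ≠ -5 must hold; in canonical form it is 2*val < pos - 3 → p + 2*val ≠ -12.
Before the loop (bound <=1), unroll the exhaustion recursion (WP_0 = exit-now case; WP_j = one more guarded iteration, up to j = 1):
  WP_0: (¬(p ≥ -1)) ∧ (2*val < pos - 3 → p + 2*val ≠ -12)
  WP_1: (p ≥ -1 → ((¬(p ≥ -1)) ∧ (p < val - 9 → p + 2*val ≠ -12))) ∧ ((¬(p ≥ -1)) → (2*val < pos - 3 → p + 2*val ≠ -12))
So before the loop: (p ≥ -1 → ((¬(p ≥ -1)) ∧ (p < val - 9 → p + 2*val ≠ -12))) ∧ ((¬(p ≥ -1)) → (2*val < pos - 3 → p + 2*val ≠ -12))
Before val := 3*pos + 7: (p ≥ -1 → ((¬(p ≥ -1)) ∧ (p < 3*pos - 2 → p + 6*pos ≠ -26))) ∧ ((¬(p ≥ -1)) → (5*pos < -17 → p + 6*pos ≠ -26))
Before pos := p - 7: (p ≥ -1 → ((¬(p ≥ -1)) ∧ (2*p > 23 → 7*p ≠ 16))) ∧ ((¬(p ≥ -1)) → (5*p < 18 → 7*p ≠ 16))
Before skip: (p ≥ -1 → ((¬(p ≥ -1)) ∧ (2*p > 23 → 7*p ≠ 16))) ∧ ((¬(p ≥ -1)) → (5*p < 18 → 7*p ≠ 16))
Answer: WP = (p ≥ -1 → ((¬(p ≥ -1)) ∧ (2*p > 23 → 7*p ≠ 16))) ∧ ((¬(p ≥ -1)) → (5*p < 18 → 7*p ≠ 16))


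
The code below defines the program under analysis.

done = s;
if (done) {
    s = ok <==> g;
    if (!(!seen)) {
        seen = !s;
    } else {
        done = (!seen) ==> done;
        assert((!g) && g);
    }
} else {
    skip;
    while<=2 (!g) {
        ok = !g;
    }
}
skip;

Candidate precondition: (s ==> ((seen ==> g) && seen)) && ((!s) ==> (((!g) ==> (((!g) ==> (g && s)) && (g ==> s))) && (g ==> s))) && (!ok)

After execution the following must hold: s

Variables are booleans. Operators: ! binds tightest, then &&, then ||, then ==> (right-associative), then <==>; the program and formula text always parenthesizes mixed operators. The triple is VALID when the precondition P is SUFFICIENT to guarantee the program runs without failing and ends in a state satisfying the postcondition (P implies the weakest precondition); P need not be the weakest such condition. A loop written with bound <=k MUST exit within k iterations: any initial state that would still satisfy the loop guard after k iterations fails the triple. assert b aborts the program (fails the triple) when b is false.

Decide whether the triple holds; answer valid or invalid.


Working backward. After the program, s must hold.
Before skip: s
Then branch requires (seen ==> (ok <==> g)) && seen; else branch requires ((!g) ==> (((!g) ==> (g && s)) && (g ==> s))) && (g ==> s).
Before the if: (done ==> ((seen ==> (ok <==> g)) && seen)) && ((!done) ==> (((!g) ==> (((!g) ==> (g && s)) && (g ==> s))) && (g ==> s)))
Before done := s: (s ==> ((seen ==> (ok <==> g)) && seen)) && ((!s) ==> (((!g) ==> (((!g) ==> (g && s)) && (g ==> s))) && (g ==> s)))
The weakest precondition is (s ==> ((seen ==> (ok <==> g)) && seen)) && ((!s) ==> (((!g) ==> (((!g) ==> (g && s)) && (g ==> s))) && (g ==> s))).
Check whether (s ==> ((seen ==> g) && seen)) && ((!s) ==> (((!g) ==> (((!g) ==> (g && s)) && (g ==> s))) && (g ==> s))) && (!ok) implies it.
Countermodel: at the initial state g = true, ok = false, s = true, seen = true, the precondition holds but the weakest precondition fails.
Answer: invalid


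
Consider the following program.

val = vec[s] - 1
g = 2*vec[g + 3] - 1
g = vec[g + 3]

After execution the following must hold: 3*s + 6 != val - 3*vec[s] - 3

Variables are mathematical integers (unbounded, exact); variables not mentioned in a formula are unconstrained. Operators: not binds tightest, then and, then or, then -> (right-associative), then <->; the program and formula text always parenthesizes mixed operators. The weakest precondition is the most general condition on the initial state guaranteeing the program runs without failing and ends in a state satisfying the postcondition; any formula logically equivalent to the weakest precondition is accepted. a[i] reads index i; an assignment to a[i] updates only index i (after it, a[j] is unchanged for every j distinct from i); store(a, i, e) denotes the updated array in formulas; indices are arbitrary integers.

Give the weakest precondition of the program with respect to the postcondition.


Working backward. After the program, the postcondition 3*s + 6 != val - 3*vec[s] - 3 must hold; in canonical form it is 3*vec[s] + 3*s != val - 9.
Before g := vec[g + 3]: 3*vec[s] + 3*s != val - 9
Before g := 2*vec[g + 3] - 1: 3*vec[s] + 3*s != val - 9
Before val := vec[s] - 1: 2*vec[s] + 3*s != -10
Answer: WP = 2*vec[s] + 3*s != -10


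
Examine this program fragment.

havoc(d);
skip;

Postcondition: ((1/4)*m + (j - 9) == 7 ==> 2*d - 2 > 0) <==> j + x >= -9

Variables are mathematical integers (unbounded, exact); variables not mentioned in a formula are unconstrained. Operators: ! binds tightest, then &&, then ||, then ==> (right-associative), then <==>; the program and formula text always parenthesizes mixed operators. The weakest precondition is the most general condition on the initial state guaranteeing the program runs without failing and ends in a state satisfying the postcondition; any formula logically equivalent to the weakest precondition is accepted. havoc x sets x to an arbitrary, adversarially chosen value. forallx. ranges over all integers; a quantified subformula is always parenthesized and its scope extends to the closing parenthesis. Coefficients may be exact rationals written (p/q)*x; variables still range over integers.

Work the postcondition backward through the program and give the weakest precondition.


Working backward. After the program, the postcondition ((1/4)*m + (j - 9) == 7 ==> 2*d - 2 > 0) <==> j + x >= -9 must hold; in canonical form it is (j + (1/4)*m == 16 ==> 2*d > 2) <==> j + x >= -9.
Before skip: (j + (1/4)*m == 16 ==> 2*d > 2) <==> j + x >= -9
Before havoc d: forall d_1. ((j + (1/4)*m == 16 ==> 2*d_1 > 2) <==> j + x >= -9)
Answer: WP = forall d_1. ((j + (1/4)*m == 16 ==> 2*d_1 > 2) <==> j + x >= -9)


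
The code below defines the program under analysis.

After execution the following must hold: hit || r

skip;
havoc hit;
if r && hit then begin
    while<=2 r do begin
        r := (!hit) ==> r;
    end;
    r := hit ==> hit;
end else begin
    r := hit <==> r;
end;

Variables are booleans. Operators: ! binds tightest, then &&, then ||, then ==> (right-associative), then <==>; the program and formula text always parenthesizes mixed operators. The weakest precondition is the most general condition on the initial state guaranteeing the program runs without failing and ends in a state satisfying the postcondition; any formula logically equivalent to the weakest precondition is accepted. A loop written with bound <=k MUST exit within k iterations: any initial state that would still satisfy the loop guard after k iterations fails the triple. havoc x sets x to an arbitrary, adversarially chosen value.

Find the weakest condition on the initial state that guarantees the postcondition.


Working backward. After the program, hit || r must hold.
Then branch requires r ==> (((!hit) ==> r) ==> (!((!hit) ==> ((!hit) ==> r)))); else branch requires hit || (hit <==> r).
Before the if: ((r && hit) ==> (r ==> (((!hit) ==> r) ==> (!((!hit) ==> ((!hit) ==> r)))))) && ((!(r && hit)) ==> (hit || (hit <==> r)))
Before havoc hit: (r ==> (!r)) && (!r)
Before skip: (r ==> (!r)) && (!r)
Answer: WP = (r ==> (!r)) && (!r)


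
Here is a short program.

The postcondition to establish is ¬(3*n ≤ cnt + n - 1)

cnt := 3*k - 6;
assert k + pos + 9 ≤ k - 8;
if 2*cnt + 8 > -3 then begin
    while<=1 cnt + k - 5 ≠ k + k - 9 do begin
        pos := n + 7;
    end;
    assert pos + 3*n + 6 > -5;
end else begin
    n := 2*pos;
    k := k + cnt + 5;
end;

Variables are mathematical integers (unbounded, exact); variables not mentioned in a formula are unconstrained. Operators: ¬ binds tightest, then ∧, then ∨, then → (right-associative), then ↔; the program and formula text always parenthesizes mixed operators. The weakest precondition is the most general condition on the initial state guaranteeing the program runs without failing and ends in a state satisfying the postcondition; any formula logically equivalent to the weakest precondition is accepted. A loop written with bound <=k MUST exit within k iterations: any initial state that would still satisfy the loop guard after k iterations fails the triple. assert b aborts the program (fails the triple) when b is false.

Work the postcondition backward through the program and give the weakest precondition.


Working backward. After the program, the postcondition ¬(3*n ≤ cnt + n - 1) must hold; in canonical form it is ¬(2*n ≤ cnt - 1).
Then branch requires (cnt ≠ k - 4 → ((¬(cnt ≠ k - 4)) ∧ 4*n > -18 ∧ (¬(2*n ≤ cnt - 1)))) ∧ ((¬(cnt ≠ k - 4)) → (3*n + pos > -11 ∧ (¬(2*n ≤ cnt - 1)))); else branch requires ¬(4*pos ≤ cnt - 1).
Before the if: (2*cnt > -11 → ((cnt ≠ k - 4 → ((¬(cnt ≠ k - 4)) ∧ 4*n > -18 ∧ (¬(2*n ≤ cnt - 1)))) ∧ ((¬(cnt ≠ k - 4)) → (3*n + pos > -11 ∧ (¬(2*n ≤ cnt - 1)))))) ∧ ((¬(2*cnt > -11)) → (¬(4*pos ≤ cnt - 1)))
Before assert k + pos + 9 ≤ k - 8: pos ≤ -17 ∧ (2*cnt > -11 → ((cnt ≠ k - 4 → ((¬(cnt ≠ k - 4)) ∧ 4*n > -18 ∧ (¬(2*n ≤ cnt - 1)))) ∧ ((¬(cnt ≠ k - 4)) → (3*n + pos > -11 ∧ (¬(2*n ≤ cnt - 1)))))) ∧ ((¬(2*cnt > -11)) → (¬(4*pos ≤ cnt - 1)))
Before cnt := 3*k - 6: pos ≤ -17 ∧ (6*k > 1 → ((2*k ≠ 2 → ((¬(2*k ≠ 2)) ∧ 4*n > -18 ∧ (¬(2*n ≤ 3*k - 7)))) ∧ ((¬(2*k ≠ 2)) → (3*n + pos > -11 ∧ (¬(2*n ≤ 3*k - 7)))))) ∧ ((¬(6*k > 1)) → (¬(4*pos ≤ 3*k - 7)))
Answer: WP = pos ≤ -17 ∧ (6*k > 1 → ((2*k ≠ 2 → ((¬(2*k ≠ 2)) ∧ 4*n > -18 ∧ (¬(2*n ≤ 3*k - 7)))) ∧ ((¬(2*k ≠ 2)) → (3*n + pos > -11 ∧ (¬(2*n ≤ 3*k - 7)))))) ∧ ((¬(6*k > 1)) → (¬(4*pos ≤ 3*k - 7)))


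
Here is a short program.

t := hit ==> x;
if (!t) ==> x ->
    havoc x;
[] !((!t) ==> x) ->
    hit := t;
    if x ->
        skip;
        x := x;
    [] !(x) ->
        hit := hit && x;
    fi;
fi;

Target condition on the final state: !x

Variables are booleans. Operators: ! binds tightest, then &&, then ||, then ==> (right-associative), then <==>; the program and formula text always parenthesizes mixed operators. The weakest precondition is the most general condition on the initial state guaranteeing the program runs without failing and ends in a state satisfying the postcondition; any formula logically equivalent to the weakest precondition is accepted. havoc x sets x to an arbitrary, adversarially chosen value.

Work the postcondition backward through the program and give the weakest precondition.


Working backward. After the program, !x must hold.
Then branch requires false; else branch requires x ==> (!x).
Before the if: (!((!t) ==> x)) && ((!((!t) ==> x)) ==> (x ==> (!x)))
Before t := hit ==> x: (!((!(hit ==> x)) ==> x)) && ((!((!(hit ==> x)) ==> x)) ==> (x ==> (!x)))
Answer: WP = (!((!(hit ==> x)) ==> x)) && ((!((!(hit ==> x)) ==> x)) ==> (x ==> (!x)))


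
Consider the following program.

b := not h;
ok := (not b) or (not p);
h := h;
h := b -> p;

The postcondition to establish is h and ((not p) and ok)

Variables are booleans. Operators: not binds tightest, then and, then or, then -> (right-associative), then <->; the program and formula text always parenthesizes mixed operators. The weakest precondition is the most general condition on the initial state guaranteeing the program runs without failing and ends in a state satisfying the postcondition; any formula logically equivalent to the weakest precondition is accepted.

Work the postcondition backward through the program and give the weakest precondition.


Working backward. After the program, the postcondition h and ((not p) and ok) must hold; in canonical form it is h and (not p) and ok.
Before h := b -> p: (b -> p) and (not p) and ok
Before h := h: (b -> p) and (not p) and ok
Before ok := (not b) or (not p): (b -> p) and (not p) and ((not b) or (not p))
Before b := not h: ((not h) -> p) and (not p) and (h or (not p))
Answer: WP = ((not h) -> p) and (not p) and (h or (not p))


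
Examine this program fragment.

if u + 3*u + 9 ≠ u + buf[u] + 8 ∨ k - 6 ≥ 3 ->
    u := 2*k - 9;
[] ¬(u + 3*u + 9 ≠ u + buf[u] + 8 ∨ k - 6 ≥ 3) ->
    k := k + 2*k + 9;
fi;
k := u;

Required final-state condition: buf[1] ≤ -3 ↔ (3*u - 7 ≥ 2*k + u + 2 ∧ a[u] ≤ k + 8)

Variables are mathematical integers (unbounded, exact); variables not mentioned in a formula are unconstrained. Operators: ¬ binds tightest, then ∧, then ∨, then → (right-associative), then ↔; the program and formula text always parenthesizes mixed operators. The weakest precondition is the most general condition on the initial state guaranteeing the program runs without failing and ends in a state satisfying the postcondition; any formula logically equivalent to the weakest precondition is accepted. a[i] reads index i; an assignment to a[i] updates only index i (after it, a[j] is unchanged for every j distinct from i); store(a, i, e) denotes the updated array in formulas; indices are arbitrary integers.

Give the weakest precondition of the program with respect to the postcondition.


Working backward. After the program, the postcondition buf[1] ≤ -3 ↔ (3*u - 7 ≥ 2*k + u + 2 ∧ a[u] ≤ k + 8) must hold; in canonical form it is buf[1] ≤ -3 ↔ (2*u ≥ 2*k + 9 ∧ a[u] ≤ k + 8).
Before k := u: ¬(buf[1] ≤ -3)
Then branch requires ¬(buf[1] ≤ -3); else branch requires ¬(buf[1] ≤ -3).
Before the if: ((3*u ≠ buf[u] - 1 ∨ k ≥ 9) → (¬(buf[1] ≤ -3))) ∧ ((¬(3*u ≠ buf[u] - 1 ∨ k ≥ 9)) → (¬(buf[1] ≤ -3)))
Answer: WP = ((3*u ≠ buf[u] - 1 ∨ k ≥ 9) → (¬(buf[1] ≤ -3))) ∧ ((¬(3*u ≠ buf[u] - 1 ∨ k ≥ 9)) → (¬(buf[1] ≤ -3)))


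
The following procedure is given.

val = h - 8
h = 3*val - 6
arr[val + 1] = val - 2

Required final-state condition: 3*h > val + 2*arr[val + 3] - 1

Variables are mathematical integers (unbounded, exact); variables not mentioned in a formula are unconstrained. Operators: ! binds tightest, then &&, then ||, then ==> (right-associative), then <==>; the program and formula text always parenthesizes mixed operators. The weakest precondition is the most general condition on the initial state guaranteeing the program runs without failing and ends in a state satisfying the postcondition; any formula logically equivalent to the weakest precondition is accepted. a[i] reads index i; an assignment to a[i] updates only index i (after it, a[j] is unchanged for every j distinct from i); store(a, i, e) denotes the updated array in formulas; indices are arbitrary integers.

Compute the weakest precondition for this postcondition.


Working backward. After the program, the postcondition 3*h > val + 2*arr[val + 3] - 1 must hold; in canonical form it is 3*h > 2*arr[val + 3] + val - 1.
Before arr[val + 1] := val - 2: 3*h > 2*store(arr, val + 1, val - 2)[val + 3] + val - 1
Before h := 3*val - 6: 8*val > 2*store(arr, val + 1, val - 2)[val + 3] + 17
Before val := h - 8: 8*h > 2*store(arr, h - 7, h - 10)[h - 5] + 81
Answer: WP = 8*h > 2*store(arr, h - 7, h - 10)[h - 5] + 81


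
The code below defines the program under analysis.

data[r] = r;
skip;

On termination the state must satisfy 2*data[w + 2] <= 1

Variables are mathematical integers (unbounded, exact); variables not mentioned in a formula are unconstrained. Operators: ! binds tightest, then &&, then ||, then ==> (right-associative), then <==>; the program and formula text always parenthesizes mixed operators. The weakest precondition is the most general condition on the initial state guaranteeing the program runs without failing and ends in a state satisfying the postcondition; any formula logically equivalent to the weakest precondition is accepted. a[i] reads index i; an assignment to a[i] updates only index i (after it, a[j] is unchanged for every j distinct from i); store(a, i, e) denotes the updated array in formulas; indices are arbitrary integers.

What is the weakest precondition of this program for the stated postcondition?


Working backward. After the program, 2*data[w + 2] <= 1 must hold.
Before skip: 2*data[w + 2] <= 1
Before data[r] := r: 2*store(data, r, r)[w + 2] <= 1
Answer: WP = 2*store(data, r, r)[w + 2] <= 1


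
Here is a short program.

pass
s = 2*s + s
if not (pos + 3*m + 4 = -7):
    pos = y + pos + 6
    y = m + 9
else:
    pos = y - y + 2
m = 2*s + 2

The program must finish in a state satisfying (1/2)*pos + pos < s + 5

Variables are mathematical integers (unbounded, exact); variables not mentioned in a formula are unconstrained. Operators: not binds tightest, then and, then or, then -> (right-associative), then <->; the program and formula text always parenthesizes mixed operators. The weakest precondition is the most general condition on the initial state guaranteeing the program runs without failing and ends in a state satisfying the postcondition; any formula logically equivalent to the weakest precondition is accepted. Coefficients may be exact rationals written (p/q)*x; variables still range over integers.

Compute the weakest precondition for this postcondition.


Working backward. After the program, the postcondition (1/2)*pos + pos < s + 5 must hold; in canonical form it is (3/2)*pos < s + 5.
Before m := 2*s + 2: (3/2)*pos < s + 5
Then branch requires (3/2)*pos + (3/2)*y < s - 4; else branch requires s > -2.
Before the if: ((not (3*m + pos = -11)) -> (3/2)*pos + (3/2)*y < s - 4) and (3*m + pos = -11 -> s > -2)
Before s := 2*s + s: ((not (3*m + pos = -11)) -> (3/2)*pos + (3/2)*y < 3*s - 4) and (3*m + pos = -11 -> 3*s > -2)
Before skip: ((not (3*m + pos = -11)) -> (3/2)*pos + (3/2)*y < 3*s - 4) and (3*m + pos = -11 -> 3*s > -2)
Answer: WP = ((not (3*m + pos = -11)) -> (3/2)*pos + (3/2)*y < 3*s - 4) and (3*m + pos = -11 -> 3*s > -2)


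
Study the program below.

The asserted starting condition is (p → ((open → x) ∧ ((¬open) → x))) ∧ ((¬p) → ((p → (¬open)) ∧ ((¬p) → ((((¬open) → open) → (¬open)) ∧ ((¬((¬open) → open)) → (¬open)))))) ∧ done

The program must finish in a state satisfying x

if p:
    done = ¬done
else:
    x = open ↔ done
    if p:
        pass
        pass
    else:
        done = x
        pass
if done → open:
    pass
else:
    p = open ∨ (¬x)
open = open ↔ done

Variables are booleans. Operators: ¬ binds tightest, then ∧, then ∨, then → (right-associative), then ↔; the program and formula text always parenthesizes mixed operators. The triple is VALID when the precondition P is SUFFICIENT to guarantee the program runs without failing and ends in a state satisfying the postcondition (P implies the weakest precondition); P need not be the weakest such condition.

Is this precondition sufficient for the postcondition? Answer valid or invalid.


Working backward. After the program, x must hold.
Before open := open ↔ done: x
Then branch requires x; else branch requires x.
Before the if: ((done → open) → x) ∧ ((¬(done → open)) → x)
Then branch requires (((¬done) → open) → x) ∧ ((¬((¬done) → open)) → x); else branch requires (p → (((done → open) → (open ↔ done)) ∧ ((¬(done → open)) → (open ↔ done)))) ∧ ((¬p) → ((((open ↔ done) → open) → (open ↔ done)) ∧ ((¬((open ↔ done) → open)) → (open ↔ done)))).
Before the if: (p → ((((¬done) → open) → x) ∧ ((¬((¬done) → open)) → x))) ∧ ((¬p) → ((p → (((done → open) → (open ↔ done)) ∧ ((¬(done → open)) → (open ↔ done)))) ∧ ((¬p) → ((((open ↔ done) → open) → (open ↔ done)) ∧ ((¬((open ↔ done) → open)) → (open ↔ done))))))
The weakest precondition is (p → ((((¬done) → open) → x) ∧ ((¬((¬done) → open)) → x))) ∧ ((¬p) → ((p → (((done → open) → (open ↔ done)) ∧ ((¬(done → open)) → (open ↔ done)))) ∧ ((¬p) → ((((open ↔ done) → open) → (open ↔ done)) ∧ ((¬((open ↔ done) → open)) → (open ↔ done)))))).
Check whether (p → ((open → x) ∧ ((¬open) → x))) ∧ ((¬p) → ((p → (¬open)) ∧ ((¬p) → ((((¬open) → open) → (¬open)) ∧ ((¬((¬open) → open)) → (¬open)))))) ∧ done implies it.
Countermodel: at the initial state done = true, open = false, p = false, x = false, the precondition holds but the weakest precondition fails.
Answer: invalid


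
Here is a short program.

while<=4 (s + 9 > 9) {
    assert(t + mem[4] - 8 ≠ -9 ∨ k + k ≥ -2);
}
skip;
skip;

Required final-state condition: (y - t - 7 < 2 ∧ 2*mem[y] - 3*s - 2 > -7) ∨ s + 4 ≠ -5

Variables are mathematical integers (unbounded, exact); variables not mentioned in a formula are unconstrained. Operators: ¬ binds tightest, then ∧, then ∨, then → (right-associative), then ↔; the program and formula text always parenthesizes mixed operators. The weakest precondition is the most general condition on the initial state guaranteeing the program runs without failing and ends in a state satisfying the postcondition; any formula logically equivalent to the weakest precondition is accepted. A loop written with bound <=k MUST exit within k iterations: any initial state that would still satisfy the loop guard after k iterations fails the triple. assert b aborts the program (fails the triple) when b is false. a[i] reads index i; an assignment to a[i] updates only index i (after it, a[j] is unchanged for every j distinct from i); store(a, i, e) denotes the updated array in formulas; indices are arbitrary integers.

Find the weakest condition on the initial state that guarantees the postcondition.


Working backward. After the program, the postcondition (y - t - 7 < 2 ∧ 2*mem[y] - 3*s - 2 > -7) ∨ s + 4 ≠ -5 must hold; in canonical form it is (y < t + 9 ∧ 2*mem[y] > 3*s - 5) ∨ s ≠ -9.
Before skip: (y < t + 9 ∧ 2*mem[y] > 3*s - 5) ∨ s ≠ -9
Before skip: (y < t + 9 ∧ 2*mem[y] > 3*s - 5) ∨ s ≠ -9
Before the loop (bound <=4), unroll the exhaustion recursion (WP_0 = exit-now case; WP_j = one more guarded iteration, up to j = 4):
  WP_0: (¬(s > 0)) ∧ ((y < t + 9 ∧ 2*mem[y] > 3*s - 5) ∨ s ≠ -9)
  WP_1: (s > 0 → ((mem[4] + t ≠ -1 ∨ 2*k ≥ -2) ∧ (¬(s > 0)) ∧ ((y < t + 9 ∧ 2*mem[y] > 3*s - 5) ∨ s ≠ -9))) ∧ ((¬(s > 0)) → ((y < t + 9 ∧ 2*mem[y] > 3*s - 5) ∨ s ≠ -9))
  WP_2: (s > 0 → ((mem[4] + t ≠ -1 ∨ 2*k ≥ -2) ∧ (s > 0 → ((mem[4] + t ≠ -1 ∨ 2*k ≥ -2) ∧ (¬(s > 0)) ∧ ((y < t + 9 ∧ 2*mem[y] > 3*s - 5) ∨ s ≠ -9))) ∧ ((¬(s > 0)) → ((y < t + 9 ∧ 2*mem[y] > 3*s - 5) ∨ s ≠ -9)))) ∧ ((¬(s > 0)) → ((y < t + 9 ∧ 2*mem[y] > 3*s - 5) ∨ s ≠ -9))
  WP_3: (s > 0 → ((mem[4] + t ≠ -1 ∨ 2*k ≥ -2) ∧ (s > 0 → ((mem[4] + t ≠ -1 ∨ 2*k ≥ -2) ∧ (s > 0 → ((mem[4] + t ≠ -1 ∨ 2*k ≥ -2) ∧ (¬(s > 0)) ∧ ((y < t + 9 ∧ 2*mem[y] > 3*s - 5) ∨ s ≠ -9))) ∧ ((¬(s > 0)) → ((y < t + 9 ∧ 2*mem[y] > 3*s - 5) ∨ s ≠ -9)))) ∧ ((¬(s > 0)) → ((y < t + 9 ∧ 2*mem[y] > 3*s - 5) ∨ s ≠ -9)))) ∧ ((¬(s > 0)) → ((y < t + 9 ∧ 2*mem[y] > 3*s - 5) ∨ s ≠ -9))
  WP_4: (s > 0 → ((mem[4] + t ≠ -1 ∨ 2*k ≥ -2) ∧ (s > 0 → ((mem[4] + t ≠ -1 ∨ 2*k ≥ -2) ∧ (s > 0 → ((mem[4] + t ≠ -1 ∨ 2*k ≥ -2) ∧ (s > 0 → ((mem[4] + t ≠ -1 ∨ 2*k ≥ -2) ∧ (¬(s > 0)) ∧ ((y < t + 9 ∧ 2*mem[y] > 3*s - 5) ∨ s ≠ -9))) ∧ ((¬(s > 0)) → ((y < t + 9 ∧ 2*mem[y] > 3*s - 5) ∨ s ≠ -9)))) ∧ ((¬(s > 0)) → ((y < t + 9 ∧ 2*mem[y] > 3*s - 5) ∨ s ≠ -9)))) ∧ ((¬(s > 0)) → ((y < t + 9 ∧ 2*mem[y] > 3*s - 5) ∨ s ≠ -9)))) ∧ ((¬(s > 0)) → ((y < t + 9 ∧ 2*mem[y] > 3*s - 5) ∨ s ≠ -9))
So before the loop: (s > 0 → ((mem[4] + t ≠ -1 ∨ 2*k ≥ -2) ∧ (s > 0 → ((mem[4] + t ≠ -1 ∨ 2*k ≥ -2) ∧ (s > 0 → ((mem[4] + t ≠ -1 ∨ 2*k ≥ -2) ∧ (s > 0 → ((mem[4] + t ≠ -1 ∨ 2*k ≥ -2) ∧ (¬(s > 0)) ∧ ((y < t + 9 ∧ 2*mem[y] > 3*s - 5) ∨ s ≠ -9))) ∧ ((¬(s > 0)) → ((y < t + 9 ∧ 2*mem[y] > 3*s - 5) ∨ s ≠ -9)))) ∧ ((¬(s > 0)) → ((y < t + 9 ∧ 2*mem[y] > 3*s - 5) ∨ s ≠ -9)))) ∧ ((¬(s > 0)) → ((y < t + 9 ∧ 2*mem[y] > 3*s - 5) ∨ s ≠ -9)))) ∧ ((¬(s > 0)) → ((y < t + 9 ∧ 2*mem[y] > 3*s - 5) ∨ s ≠ -9))
Answer: WP = (s > 0 → ((mem[4] + t ≠ -1 ∨ 2*k ≥ -2) ∧ (s > 0 → ((mem[4] + t ≠ -1 ∨ 2*k ≥ -2) ∧ (s > 0 → ((mem[4] + t ≠ -1 ∨ 2*k ≥ -2) ∧ (s > 0 → ((mem[4] + t ≠ -1 ∨ 2*k ≥ -2) ∧ (¬(s > 0)) ∧ ((y < t + 9 ∧ 2*mem[y] > 3*s - 5) ∨ s ≠ -9))) ∧ ((¬(s > 0)) → ((y < t + 9 ∧ 2*mem[y] > 3*s - 5) ∨ s ≠ -9)))) ∧ ((¬(s > 0)) → ((y < t + 9 ∧ 2*mem[y] > 3*s - 5) ∨ s ≠ -9)))) ∧ ((¬(s > 0)) → ((y < t + 9 ∧ 2*mem[y] > 3*s - 5) ∨ s ≠ -9)))) ∧ ((¬(s > 0)) → ((y < t + 9 ∧ 2*mem[y] > 3*s - 5) ∨ s ≠ -9))


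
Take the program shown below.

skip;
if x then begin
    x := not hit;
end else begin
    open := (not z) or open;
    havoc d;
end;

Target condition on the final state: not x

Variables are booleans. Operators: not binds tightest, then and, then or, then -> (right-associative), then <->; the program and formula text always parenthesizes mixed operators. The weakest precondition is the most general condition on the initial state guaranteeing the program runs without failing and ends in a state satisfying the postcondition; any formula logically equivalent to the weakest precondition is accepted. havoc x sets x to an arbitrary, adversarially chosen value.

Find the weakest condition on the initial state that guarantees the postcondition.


Working backward. After the program, not x must hold.
Then branch requires hit; else branch requires not x.
Before the if: x -> hit
Before skip: x -> hit
Answer: WP = x -> hit


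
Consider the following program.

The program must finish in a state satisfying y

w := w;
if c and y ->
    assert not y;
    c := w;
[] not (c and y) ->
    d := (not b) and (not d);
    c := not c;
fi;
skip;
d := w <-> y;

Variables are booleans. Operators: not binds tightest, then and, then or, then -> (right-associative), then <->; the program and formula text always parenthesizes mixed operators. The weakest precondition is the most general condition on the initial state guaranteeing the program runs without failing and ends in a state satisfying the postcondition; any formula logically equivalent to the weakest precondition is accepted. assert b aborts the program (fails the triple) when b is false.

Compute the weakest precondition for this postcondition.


Working backward. After the program, y must hold.
Before d := w <-> y: y
Before skip: y
Then branch requires false; else branch requires y.
Before the if: (not (c and y)) and ((not (c and y)) -> y)
Before w := w: (not (c and y)) and ((not (c and y)) -> y)
Answer: WP = (not (c and y)) and ((not (c and y)) -> y)


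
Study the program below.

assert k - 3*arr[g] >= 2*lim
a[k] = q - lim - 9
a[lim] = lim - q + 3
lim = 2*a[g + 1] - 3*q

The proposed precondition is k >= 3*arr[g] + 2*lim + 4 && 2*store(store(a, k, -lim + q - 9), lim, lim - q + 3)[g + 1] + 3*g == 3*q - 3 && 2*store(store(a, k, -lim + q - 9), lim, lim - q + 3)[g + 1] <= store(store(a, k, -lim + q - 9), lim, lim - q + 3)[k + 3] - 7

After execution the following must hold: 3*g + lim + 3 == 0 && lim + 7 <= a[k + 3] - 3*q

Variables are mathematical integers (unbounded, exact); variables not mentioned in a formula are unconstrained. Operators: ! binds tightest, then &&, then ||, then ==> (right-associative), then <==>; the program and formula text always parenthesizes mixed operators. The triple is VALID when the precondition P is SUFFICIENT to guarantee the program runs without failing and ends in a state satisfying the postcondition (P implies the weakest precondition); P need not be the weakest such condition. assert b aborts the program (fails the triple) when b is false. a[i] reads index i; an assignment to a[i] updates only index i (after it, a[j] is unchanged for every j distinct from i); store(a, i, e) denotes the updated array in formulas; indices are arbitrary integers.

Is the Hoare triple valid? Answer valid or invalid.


Working backward. After the program, the postcondition 3*g + lim + 3 == 0 && lim + 7 <= a[k + 3] - 3*q must hold; in canonical form it is 3*g + lim == -3 && lim + 3*q <= a[k + 3] - 7.
Before lim := 2*a[g + 1] - 3*q: 2*a[g + 1] + 3*g == 3*q - 3 && 2*a[g + 1] <= a[k + 3] - 7
Before a[lim] := lim - q + 3: 2*store(a, lim, lim - q + 3)[g + 1] + 3*g == 3*q - 3 && 2*store(a, lim, lim - q + 3)[g + 1] <= store(a, lim, lim - q + 3)[k + 3] - 7
Before a[k] := q - lim - 9: 2*store(store(a, k, -lim + q - 9), lim, lim - q + 3)[g + 1] + 3*g == 3*q - 3 && 2*store(store(a, k, -lim + q - 9), lim, lim - q + 3)[g + 1] <= store(store(a, k, -lim + q - 9), lim, lim - q + 3)[k + 3] - 7
Before assert k - 3*arr[g] >= 2*lim: k >= 3*arr[g] + 2*lim && 2*store(store(a, k, -lim + q - 9), lim, lim - q + 3)[g + 1] + 3*g == 3*q - 3 && 2*store(store(a, k, -lim + q - 9), lim, lim - q + 3)[g + 1] <= store(store(a, k, -lim + q - 9), lim, lim - q + 3)[k + 3] - 7
The weakest precondition is k >= 3*arr[g] + 2*lim && 2*store(store(a, k, -lim + q - 9), lim, lim - q + 3)[g + 1] + 3*g == 3*q - 3 && 2*store(store(a, k, -lim + q - 9), lim, lim - q + 3)[g + 1] <= store(store(a, k, -lim + q - 9), lim, lim - q + 3)[k + 3] - 7.
Check whether k >= 3*arr[g] + 2*lim + 4 && 2*store(store(a, k, -lim + q - 9), lim, lim - q + 3)[g + 1] + 3*g == 3*q - 3 && 2*store(store(a, k, -lim + q - 9), lim, lim - q + 3)[g + 1] <= store(store(a, k, -lim + q - 9), lim, lim - q + 3)[k + 3] - 7 implies it.
Every state satisfying the precondition satisfies the weakest precondition: the implication holds.
Answer: valid


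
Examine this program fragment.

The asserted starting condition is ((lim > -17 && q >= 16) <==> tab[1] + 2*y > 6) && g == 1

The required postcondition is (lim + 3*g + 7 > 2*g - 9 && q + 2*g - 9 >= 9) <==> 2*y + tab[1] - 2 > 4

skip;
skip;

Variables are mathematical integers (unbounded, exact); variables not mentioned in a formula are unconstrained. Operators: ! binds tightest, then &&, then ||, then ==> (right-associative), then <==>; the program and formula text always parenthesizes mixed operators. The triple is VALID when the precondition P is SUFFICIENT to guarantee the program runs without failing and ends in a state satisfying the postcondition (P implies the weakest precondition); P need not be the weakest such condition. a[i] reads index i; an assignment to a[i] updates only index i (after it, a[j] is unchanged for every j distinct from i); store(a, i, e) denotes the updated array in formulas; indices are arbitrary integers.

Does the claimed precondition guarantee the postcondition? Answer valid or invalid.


Working backward. After the program, the postcondition (lim + 3*g + 7 > 2*g - 9 && q + 2*g - 9 >= 9) <==> 2*y + tab[1] - 2 > 4 must hold; in canonical form it is (g + lim > -16 && 2*g + q >= 18) <==> tab[1] + 2*y > 6.
Before skip: (g + lim > -16 && 2*g + q >= 18) <==> tab[1] + 2*y > 6
Before skip: (g + lim > -16 && 2*g + q >= 18) <==> tab[1] + 2*y > 6
The weakest precondition is (g + lim > -16 && 2*g + q >= 18) <==> tab[1] + 2*y > 6.
Check whether ((lim > -17 && q >= 16) <==> tab[1] + 2*y > 6) && g == 1 implies it.
Every state satisfying the precondition satisfies the weakest precondition: the implication holds.
Answer: valid


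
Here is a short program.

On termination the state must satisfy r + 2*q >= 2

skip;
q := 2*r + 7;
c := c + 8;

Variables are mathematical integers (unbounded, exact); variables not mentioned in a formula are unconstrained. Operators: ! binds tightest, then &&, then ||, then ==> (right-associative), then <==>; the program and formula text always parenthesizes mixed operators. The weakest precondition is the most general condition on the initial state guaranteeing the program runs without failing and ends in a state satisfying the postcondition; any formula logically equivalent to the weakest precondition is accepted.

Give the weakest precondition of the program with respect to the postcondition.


Working backward. After the program, the postcondition r + 2*q >= 2 must hold; in canonical form it is 2*q + r >= 2.
Before c := c + 8: 2*q + r >= 2
Before q := 2*r + 7: 5*r >= -12
Before skip: 5*r >= -12
Answer: WP = 5*r >= -12


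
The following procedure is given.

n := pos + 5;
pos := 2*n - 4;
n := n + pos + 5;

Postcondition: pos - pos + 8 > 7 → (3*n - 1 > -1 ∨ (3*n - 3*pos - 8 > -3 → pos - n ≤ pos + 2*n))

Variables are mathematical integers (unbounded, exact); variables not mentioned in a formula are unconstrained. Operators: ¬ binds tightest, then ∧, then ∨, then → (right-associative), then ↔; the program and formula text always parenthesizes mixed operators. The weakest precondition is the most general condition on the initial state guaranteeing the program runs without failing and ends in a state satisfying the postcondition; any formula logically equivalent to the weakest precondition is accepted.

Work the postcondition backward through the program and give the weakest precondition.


Working backward. After the program, the postcondition pos - pos + 8 > 7 → (3*n - 1 > -1 ∨ (3*n - 3*pos - 8 > -3 → pos - n ≤ pos + 2*n)) must hold; in canonical form it is 3*n > 0 ∨ (3*n > 3*pos + 5 → 3*n ≥ 0).
Before n := n + pos + 5: 3*n + 3*pos > -15 ∨ (3*n > -10 → 3*n + 3*pos ≥ -15)
Before pos := 2*n - 4: 9*n > -3 ∨ (3*n > -10 → 9*n ≥ -3)
Before n := pos + 5: 9*pos > -48 ∨ (3*pos > -25 → 9*pos ≥ -48)
Answer: WP = 9*pos > -48 ∨ (3*pos > -25 → 9*pos ≥ -48)


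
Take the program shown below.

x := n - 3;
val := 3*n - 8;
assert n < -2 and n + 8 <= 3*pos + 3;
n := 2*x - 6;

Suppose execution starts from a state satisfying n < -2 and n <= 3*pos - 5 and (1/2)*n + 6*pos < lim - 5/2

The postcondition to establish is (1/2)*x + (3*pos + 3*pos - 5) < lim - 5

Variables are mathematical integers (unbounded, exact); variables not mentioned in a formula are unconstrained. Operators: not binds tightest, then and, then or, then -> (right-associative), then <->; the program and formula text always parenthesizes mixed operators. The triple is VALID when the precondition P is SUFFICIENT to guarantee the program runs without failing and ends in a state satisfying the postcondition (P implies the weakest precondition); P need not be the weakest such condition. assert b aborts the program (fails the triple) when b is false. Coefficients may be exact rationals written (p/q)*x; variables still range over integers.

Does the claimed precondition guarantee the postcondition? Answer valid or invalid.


Working backward. After the program, the postcondition (1/2)*x + (3*pos + 3*pos - 5) < lim - 5 must hold; in canonical form it is 6*pos + (1/2)*x < lim.
Before n := 2*x - 6: 6*pos + (1/2)*x < lim
Before assert n < -2 and n + 8 <= 3*pos + 3: n < -2 and n <= 3*pos - 5 and 6*pos + (1/2)*x < lim
Before val := 3*n - 8: n < -2 and n <= 3*pos - 5 and 6*pos + (1/2)*x < lim
Before x := n - 3: n < -2 and n <= 3*pos - 5 and (1/2)*n + 6*pos < lim + 3/2
The weakest precondition is n < -2 and n <= 3*pos - 5 and (1/2)*n + 6*pos < lim + 3/2.
Check whether n < -2 and n <= 3*pos - 5 and (1/2)*n + 6*pos < lim - 5/2 implies it.
Every state satisfying the precondition satisfies the weakest precondition: the implication holds.
Answer: valid


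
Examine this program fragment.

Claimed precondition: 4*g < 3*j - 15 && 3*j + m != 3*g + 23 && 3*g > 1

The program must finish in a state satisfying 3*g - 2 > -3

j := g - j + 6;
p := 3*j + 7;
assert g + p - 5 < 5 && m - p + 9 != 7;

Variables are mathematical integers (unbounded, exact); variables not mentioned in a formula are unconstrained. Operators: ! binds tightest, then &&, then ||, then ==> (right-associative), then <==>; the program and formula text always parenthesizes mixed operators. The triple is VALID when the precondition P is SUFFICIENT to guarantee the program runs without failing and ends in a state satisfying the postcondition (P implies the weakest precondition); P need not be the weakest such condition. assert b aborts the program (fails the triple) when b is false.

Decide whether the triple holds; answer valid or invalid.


Working backward. After the program, the postcondition 3*g - 2 > -3 must hold; in canonical form it is 3*g > -1.
Before assert g + p - 5 < 5 && m - p + 9 != 7: g + p < 10 && m != p - 2 && 3*g > -1
Before p := 3*j + 7: g + 3*j < 3 && m != 3*j + 5 && 3*g > -1
Before j := g - j + 6: 4*g < 3*j - 15 && 3*j + m != 3*g + 23 && 3*g > -1
The weakest precondition is 4*g < 3*j - 15 && 3*j + m != 3*g + 23 && 3*g > -1.
Check whether 4*g < 3*j - 15 && 3*j + m != 3*g + 23 && 3*g > 1 implies it.
Every state satisfying the precondition satisfies the weakest precondition: the implication holds.
Answer: valid


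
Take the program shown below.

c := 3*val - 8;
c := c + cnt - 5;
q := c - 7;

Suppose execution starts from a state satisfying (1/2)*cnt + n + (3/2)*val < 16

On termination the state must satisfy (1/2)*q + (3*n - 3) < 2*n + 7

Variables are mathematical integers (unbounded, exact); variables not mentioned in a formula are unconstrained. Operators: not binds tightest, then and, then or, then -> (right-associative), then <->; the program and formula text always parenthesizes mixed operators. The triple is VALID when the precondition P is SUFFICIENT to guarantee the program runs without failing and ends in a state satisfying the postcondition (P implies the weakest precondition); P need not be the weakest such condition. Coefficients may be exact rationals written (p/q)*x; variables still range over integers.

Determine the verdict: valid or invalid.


Working backward. After the program, the postcondition (1/2)*q + (3*n - 3) < 2*n + 7 must hold; in canonical form it is n + (1/2)*q < 10.
Before q := c - 7: (1/2)*c + n < 27/2
Before c := c + cnt - 5: (1/2)*c + (1/2)*cnt + n < 16
Before c := 3*val - 8: (1/2)*cnt + n + (3/2)*val < 20
The weakest precondition is (1/2)*cnt + n + (3/2)*val < 20.
Check whether (1/2)*cnt + n + (3/2)*val < 16 implies it.
Every state satisfying the precondition satisfies the weakest precondition: the implication holds.
Answer: valid
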